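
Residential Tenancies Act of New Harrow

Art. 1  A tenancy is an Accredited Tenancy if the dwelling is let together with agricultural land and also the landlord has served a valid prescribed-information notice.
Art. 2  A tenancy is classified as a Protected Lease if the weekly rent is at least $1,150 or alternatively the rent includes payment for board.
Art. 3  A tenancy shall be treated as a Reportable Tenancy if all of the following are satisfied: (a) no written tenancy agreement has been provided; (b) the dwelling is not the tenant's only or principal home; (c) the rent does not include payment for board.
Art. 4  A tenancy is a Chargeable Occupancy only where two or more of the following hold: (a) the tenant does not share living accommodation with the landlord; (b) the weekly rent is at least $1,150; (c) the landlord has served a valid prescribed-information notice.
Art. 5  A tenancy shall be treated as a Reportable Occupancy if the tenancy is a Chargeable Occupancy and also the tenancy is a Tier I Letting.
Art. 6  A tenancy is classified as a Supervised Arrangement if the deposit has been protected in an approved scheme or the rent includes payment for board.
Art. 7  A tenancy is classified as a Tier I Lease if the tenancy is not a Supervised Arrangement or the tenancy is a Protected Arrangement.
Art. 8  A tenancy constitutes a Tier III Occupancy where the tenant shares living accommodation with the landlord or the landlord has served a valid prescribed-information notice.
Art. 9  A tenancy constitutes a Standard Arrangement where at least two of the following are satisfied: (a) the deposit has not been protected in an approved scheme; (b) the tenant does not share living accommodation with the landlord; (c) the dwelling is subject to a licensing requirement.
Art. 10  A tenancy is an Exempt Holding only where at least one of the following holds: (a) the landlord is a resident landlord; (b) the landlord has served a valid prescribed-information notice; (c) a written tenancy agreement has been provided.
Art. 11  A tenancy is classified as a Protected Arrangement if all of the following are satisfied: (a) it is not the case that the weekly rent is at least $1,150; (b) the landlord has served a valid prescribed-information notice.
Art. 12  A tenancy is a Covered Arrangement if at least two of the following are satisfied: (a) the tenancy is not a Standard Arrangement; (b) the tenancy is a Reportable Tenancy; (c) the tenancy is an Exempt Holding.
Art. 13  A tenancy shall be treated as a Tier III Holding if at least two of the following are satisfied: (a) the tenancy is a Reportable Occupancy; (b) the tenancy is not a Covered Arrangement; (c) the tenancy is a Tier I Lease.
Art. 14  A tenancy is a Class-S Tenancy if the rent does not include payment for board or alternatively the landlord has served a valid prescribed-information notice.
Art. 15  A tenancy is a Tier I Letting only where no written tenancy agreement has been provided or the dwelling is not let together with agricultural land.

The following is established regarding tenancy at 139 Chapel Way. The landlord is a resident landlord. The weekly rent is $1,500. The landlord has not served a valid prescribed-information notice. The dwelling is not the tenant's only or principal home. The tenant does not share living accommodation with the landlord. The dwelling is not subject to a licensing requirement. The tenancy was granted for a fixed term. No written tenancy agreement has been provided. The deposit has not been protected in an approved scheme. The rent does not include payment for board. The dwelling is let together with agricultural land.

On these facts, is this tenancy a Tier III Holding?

Under article 4: the tenant does not share living accommodation with the landlord? yes; weekly rent: $1,500 ≥ $1,150? yes; the landlord has served a valid prescribed-information notice? no — 2 of 3 hold (need ≥2) → satisfied.
Under article 15: no written tenancy agreement has been provided? yes; or the dwelling is not let together with agricultural land? no. So the tenancy is a Tier I Letting.
Under article 5: Chargeable Occupancy (article 4)? yes; and Tier I Letting (article 15)? yes. So the tenancy is a Reportable Occupancy.
Under article 9: the deposit has not been protected in an approved scheme? yes; the tenant does not share living accommodation with the landlord? yes; the dwelling is subject to a licensing requirement? no — 2 of 3 hold (need ≥2) → satisfied.
Under article 3: no written tenancy agreement has been provided? yes; and the dwelling is not the tenant's only or principal home? yes; and the rent does not include payment for board? yes. So the tenancy is a Reportable Tenancy.
Under article 10: the landlord is a resident landlord? yes; or the landlord has served a valid prescribed-information notice? no; or a written tenancy agreement has been provided? no. So the tenancy is an Exempt Holding.
Under article 12: not a Standard Arrangement (article 9)? no; Reportable Tenancy (article 3)? yes; Exempt Holding (article 10)? yes — 2 of 3 hold (need ≥2) → satisfied.
Under article 6: the deposit has been protected in an approved scheme? no; or the rent includes payment for board? no. So the tenancy is not a Supervised Arrangement.
Under article 11: weekly rent: $1,500 ≥ $1,150? yes, so negated condition no; and the landlord has served a valid prescribed-information notice? no. So the tenancy is not a Protected Arrangement.
Under article 7: not a Supervised Arrangement (article 6)? yes; or Protected Arrangement (article 11)? no. So the tenancy is a Tier I Lease.
Under article 13: Reportable Occupancy (article 5)? yes; not a Covered Arrangement (article 12)? no; Tier I Lease (article 7)? yes — 2 of 3 hold (need ≥2) → satisfied.

Yes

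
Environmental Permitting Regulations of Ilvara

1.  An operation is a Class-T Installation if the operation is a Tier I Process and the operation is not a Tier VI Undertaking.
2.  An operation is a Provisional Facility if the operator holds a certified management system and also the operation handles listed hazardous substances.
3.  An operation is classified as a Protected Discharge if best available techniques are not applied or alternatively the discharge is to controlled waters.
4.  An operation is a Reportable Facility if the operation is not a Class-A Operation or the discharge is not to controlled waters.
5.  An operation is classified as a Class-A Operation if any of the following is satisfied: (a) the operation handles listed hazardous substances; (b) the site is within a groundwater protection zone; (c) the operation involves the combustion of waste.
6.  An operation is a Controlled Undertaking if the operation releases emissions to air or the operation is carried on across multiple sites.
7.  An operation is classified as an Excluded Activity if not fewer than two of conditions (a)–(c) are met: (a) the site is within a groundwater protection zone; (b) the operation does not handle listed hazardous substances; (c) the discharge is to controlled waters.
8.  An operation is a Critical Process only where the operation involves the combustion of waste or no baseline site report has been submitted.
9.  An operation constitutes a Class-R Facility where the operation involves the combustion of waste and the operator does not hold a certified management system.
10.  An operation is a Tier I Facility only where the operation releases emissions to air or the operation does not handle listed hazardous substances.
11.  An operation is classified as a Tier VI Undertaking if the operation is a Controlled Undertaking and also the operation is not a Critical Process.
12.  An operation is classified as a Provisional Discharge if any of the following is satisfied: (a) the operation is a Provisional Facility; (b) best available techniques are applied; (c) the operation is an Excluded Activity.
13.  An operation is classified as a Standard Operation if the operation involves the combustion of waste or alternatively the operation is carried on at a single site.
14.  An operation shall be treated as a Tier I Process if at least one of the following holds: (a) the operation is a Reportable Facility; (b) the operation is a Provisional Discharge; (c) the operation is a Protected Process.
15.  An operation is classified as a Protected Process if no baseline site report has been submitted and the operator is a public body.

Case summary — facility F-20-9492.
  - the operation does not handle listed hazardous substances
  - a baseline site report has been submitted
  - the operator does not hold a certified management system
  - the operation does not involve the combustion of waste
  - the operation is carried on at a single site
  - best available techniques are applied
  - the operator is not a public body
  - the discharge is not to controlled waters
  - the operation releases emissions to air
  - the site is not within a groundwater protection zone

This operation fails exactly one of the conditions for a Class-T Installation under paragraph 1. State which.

Tier VI Undertaking

Under paragraph 5: the operation handles listed hazardous substances? no; or the site is within a groundwater protection zone? no; or the operation involves the combustion of waste? no. So the operation is not a Class-A Operation.
Under paragraph 4: not a Class-A Operation (paragraph 5)? yes; or the discharge is not to controlled waters? yes. So the operation is a Reportable Facility.
Under paragraph 2: the operator holds a certified management system? no; and the operation handles listed hazardous substances? no. So the operation is not a Provisional Facility.
Under paragraph 7: the site is within a groundwater protection zone? no; the operation does not handle listed hazardous substances? yes; the discharge is to controlled waters? no — 1 of 3 hold (need ≥2) → not satisfied.
Under paragraph 12: Provisional Facility (paragraph 2)? no; or best available techniques are applied? yes; or Excluded Activity (paragraph 7)? no. So the operation is a Provisional Discharge.
Under paragraph 15: no baseline site report has been submitted? no; and the operator is a public body? no. So the operation is not a Protected Process.
Under paragraph 14: Reportable Facility (paragraph 4)? yes; or Provisional Discharge (paragraph 12)? yes; or Protected Process (paragraph 15)? no. So the operation is a Tier I Process.
Under paragraph 6: the operation releases emissions to air? yes; or the operation is carried on across multiple sites? no. So the operation is a Controlled Undertaking.
Under paragraph 8: the operation involves the combustion of waste? no; or no baseline site report has been submitted? no. So the operation is not a Critical Process.
Under paragraph 11: Controlled Undertaking (paragraph 6)? yes; and not a Critical Process (paragraph 8)? yes. So the operation is a Tier VI Undertaking.
Under paragraph 1: Tier I Process (paragraph 14)? yes; and not a Tier VI Undertaking (paragraph 11)? no. So the operation is not a Class-T Installation.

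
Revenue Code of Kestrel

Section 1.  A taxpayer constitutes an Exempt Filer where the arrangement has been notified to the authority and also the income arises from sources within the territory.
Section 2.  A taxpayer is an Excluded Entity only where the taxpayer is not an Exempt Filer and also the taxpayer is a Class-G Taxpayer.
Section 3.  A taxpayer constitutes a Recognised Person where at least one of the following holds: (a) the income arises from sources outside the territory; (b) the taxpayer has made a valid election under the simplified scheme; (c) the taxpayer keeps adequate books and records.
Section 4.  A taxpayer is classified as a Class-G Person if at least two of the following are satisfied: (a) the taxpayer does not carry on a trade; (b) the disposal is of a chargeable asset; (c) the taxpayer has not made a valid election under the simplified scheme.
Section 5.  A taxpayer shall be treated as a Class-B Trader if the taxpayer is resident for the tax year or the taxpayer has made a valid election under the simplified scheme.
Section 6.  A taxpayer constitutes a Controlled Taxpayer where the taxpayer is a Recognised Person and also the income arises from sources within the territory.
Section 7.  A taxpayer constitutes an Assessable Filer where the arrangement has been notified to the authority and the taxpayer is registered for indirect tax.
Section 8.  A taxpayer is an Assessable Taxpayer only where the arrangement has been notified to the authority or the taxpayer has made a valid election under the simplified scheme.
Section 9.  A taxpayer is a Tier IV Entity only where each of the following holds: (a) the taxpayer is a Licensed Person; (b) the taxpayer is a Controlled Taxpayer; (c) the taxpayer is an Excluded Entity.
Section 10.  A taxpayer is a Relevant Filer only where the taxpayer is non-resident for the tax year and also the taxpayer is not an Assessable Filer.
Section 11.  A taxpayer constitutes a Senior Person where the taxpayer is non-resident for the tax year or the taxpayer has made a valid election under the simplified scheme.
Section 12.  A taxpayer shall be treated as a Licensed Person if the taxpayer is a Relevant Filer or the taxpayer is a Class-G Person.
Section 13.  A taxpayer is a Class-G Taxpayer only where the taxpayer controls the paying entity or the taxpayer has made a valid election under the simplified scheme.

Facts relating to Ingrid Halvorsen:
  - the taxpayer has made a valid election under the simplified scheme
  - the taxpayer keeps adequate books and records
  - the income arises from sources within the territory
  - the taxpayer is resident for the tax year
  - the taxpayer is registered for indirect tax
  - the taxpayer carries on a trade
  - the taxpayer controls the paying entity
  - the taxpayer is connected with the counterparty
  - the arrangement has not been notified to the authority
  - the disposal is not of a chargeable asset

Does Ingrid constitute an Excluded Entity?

section 1 — Exempt Filer: [the arrangement has been notified to the authority? no] AND [the income arises from sources within the territory? yes] → not satisfied.
section 13 — Class-G Taxpayer: [the taxpayer controls the paying entity? yes] OR [the taxpayer has made a valid election under the simplified scheme? yes] → satisfied.
section 2 — Excluded Entity: [not an Exempt Filer (section 1)? yes] AND [Class-G Taxpayer (section 13)? yes] → satisfied.

Yes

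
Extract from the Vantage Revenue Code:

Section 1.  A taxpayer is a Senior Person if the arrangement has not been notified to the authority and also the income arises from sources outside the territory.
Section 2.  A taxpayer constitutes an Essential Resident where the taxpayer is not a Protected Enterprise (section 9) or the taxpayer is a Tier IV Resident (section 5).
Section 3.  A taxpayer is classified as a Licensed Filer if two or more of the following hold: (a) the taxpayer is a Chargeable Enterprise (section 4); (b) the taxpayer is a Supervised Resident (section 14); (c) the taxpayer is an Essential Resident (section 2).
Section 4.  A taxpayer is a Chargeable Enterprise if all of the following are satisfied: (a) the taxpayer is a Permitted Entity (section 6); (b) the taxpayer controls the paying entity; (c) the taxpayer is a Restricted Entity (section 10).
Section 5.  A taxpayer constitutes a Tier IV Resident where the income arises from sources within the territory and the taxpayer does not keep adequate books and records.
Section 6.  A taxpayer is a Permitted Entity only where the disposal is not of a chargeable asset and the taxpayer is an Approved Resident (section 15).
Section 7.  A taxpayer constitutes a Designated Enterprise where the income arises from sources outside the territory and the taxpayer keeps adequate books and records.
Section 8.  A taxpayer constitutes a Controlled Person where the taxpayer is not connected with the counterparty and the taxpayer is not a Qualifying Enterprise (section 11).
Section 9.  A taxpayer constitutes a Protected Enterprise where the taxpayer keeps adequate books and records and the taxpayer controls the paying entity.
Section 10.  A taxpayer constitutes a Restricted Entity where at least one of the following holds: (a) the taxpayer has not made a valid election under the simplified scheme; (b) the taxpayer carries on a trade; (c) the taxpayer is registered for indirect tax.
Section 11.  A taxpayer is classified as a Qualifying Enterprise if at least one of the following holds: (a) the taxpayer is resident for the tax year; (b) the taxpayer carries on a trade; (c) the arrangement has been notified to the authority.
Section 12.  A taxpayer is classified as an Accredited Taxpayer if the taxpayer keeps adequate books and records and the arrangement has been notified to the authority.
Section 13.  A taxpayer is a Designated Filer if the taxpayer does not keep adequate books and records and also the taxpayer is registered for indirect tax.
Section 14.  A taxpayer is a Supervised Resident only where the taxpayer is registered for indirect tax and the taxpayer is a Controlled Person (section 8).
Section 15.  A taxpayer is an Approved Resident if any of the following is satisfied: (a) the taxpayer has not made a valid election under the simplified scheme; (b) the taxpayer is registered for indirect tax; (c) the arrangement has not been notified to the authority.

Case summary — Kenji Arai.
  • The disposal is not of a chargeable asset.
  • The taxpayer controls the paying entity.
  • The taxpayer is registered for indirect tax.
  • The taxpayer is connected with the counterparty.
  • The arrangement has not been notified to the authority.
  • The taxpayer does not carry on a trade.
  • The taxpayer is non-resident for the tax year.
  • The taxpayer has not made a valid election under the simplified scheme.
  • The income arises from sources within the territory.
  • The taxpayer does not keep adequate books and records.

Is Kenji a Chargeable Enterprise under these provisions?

section 15 — Approved Resident: [the taxpayer has not made a valid election under the simplified scheme? yes] OR [the taxpayer is registered for indirect tax? yes] OR [the arrangement has not been notified to the authority? yes] → satisfied.
section 6 — Permitted Entity: [the disposal is not of a chargeable asset? yes] AND [Approved Resident (section 15)? yes] → satisfied.
section 10 — Restricted Entity: [the taxpayer has not made a valid election under the simplified scheme? yes] OR [the taxpayer carries on a trade? no] OR [the taxpayer is registered for indirect tax? yes] → satisfied.
section 4 — Chargeable Enterprise: [Permitted Entity (section 6)? yes] AND [the taxpayer controls the paying entity? yes] AND [Restricted Entity (section 10)? yes] → satisfied.

Yes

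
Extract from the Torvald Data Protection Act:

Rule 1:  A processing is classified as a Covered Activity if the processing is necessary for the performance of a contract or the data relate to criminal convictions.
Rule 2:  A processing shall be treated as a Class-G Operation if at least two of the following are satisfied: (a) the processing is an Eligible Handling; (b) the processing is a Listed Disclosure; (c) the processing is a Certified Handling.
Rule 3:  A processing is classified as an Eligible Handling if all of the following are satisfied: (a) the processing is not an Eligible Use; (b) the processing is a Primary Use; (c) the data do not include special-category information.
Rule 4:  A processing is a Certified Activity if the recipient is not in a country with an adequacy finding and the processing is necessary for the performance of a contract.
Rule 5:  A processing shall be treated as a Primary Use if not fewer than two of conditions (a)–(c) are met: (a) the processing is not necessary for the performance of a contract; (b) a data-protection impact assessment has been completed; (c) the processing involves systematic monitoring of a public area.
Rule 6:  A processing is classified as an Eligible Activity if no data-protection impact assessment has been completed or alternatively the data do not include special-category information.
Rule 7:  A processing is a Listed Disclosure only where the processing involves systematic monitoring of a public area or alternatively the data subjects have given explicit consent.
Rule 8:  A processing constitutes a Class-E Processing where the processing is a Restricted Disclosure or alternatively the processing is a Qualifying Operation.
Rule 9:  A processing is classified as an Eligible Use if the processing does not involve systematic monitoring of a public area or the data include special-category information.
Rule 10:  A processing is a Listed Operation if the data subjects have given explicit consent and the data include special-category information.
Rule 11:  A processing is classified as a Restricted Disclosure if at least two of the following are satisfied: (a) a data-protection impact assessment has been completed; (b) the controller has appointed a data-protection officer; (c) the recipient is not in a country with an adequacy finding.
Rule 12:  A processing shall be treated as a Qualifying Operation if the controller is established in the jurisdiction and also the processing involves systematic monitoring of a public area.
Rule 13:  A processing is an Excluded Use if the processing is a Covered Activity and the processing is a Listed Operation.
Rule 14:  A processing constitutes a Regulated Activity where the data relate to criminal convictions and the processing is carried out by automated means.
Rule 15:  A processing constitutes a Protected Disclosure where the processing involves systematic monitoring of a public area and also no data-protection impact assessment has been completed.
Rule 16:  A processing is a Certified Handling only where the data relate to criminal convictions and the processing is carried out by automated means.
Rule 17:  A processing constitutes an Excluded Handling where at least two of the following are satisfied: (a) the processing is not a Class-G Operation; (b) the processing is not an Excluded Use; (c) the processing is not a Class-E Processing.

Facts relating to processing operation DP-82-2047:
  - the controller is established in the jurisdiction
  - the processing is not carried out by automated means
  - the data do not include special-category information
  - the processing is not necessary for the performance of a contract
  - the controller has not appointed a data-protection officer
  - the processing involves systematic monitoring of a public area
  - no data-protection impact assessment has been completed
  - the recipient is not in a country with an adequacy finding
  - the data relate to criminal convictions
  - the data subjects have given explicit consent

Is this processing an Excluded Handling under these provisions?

No

rule 9 — Eligible Use: [the processing does not involve systematic monitoring of a public area? no] OR [the data include special-category information? no] → not satisfied.
rule 5 — Primary Use: the processing is not necessary for the performance of a contract? yes; a data-protection impact assessment has been completed? no; the processing involves systematic monitoring of a public area? yes — 2 of 3 hold (need ≥2) → satisfied.
rule 3 — Eligible Handling: [not an Eligible Use (rule 9)? yes] AND [Primary Use (rule 5)? yes] AND [the data do not include special-category information? yes] → satisfied.
rule 7 — Listed Disclosure: [the processing involves systematic monitoring of a public area? yes] OR [the data subjects have given explicit consent? yes] → satisfied.
rule 16 — Certified Handling: [the data relate to criminal convictions? yes] AND [the processing is carried out by automated means? no] → not satisfied.
rule 2 — Class-G Operation: Eligible Handling (rule 3)? yes; Listed Disclosure (rule 7)? yes; Certified Handling (rule 16)? no — 2 of 3 hold (need ≥2) → satisfied.
rule 1 — Covered Activity: [the processing is necessary for the performance of a contract? no] OR [the data relate to criminal convictions? yes] → satisfied.
rule 10 — Listed Operation: [the data subjects have given explicit consent? yes] AND [the data include special-category information? no] → not satisfied.
rule 13 — Excluded Use: [Covered Activity (rule 1)? yes] AND [Listed Operation (rule 10)? no] → not satisfied.
rule 11 — Restricted Disclosure: a data-protection impact assessment has been completed? no; the controller has appointed a data-protection officer? no; the recipient is not in a country with an adequacy finding? yes — 1 of 3 hold (need ≥2) → not satisfied.
rule 12 — Qualifying Operation: [the controller is established in the jurisdiction? yes] AND [the processing involves systematic monitoring of a public area? yes] → satisfied.
rule 8 — Class-E Processing: [Restricted Disclosure (rule 11)? no] OR [Qualifying Operation (rule 12)? yes] → satisfied.
rule 17 — Excluded Handling: not a Class-G Operation (rule 2)? no; not an Excluded Use (rule 13)? yes; not a Class-E Processing (rule 8)? no — 1 of 3 hold (need ≥2) → not satisfied.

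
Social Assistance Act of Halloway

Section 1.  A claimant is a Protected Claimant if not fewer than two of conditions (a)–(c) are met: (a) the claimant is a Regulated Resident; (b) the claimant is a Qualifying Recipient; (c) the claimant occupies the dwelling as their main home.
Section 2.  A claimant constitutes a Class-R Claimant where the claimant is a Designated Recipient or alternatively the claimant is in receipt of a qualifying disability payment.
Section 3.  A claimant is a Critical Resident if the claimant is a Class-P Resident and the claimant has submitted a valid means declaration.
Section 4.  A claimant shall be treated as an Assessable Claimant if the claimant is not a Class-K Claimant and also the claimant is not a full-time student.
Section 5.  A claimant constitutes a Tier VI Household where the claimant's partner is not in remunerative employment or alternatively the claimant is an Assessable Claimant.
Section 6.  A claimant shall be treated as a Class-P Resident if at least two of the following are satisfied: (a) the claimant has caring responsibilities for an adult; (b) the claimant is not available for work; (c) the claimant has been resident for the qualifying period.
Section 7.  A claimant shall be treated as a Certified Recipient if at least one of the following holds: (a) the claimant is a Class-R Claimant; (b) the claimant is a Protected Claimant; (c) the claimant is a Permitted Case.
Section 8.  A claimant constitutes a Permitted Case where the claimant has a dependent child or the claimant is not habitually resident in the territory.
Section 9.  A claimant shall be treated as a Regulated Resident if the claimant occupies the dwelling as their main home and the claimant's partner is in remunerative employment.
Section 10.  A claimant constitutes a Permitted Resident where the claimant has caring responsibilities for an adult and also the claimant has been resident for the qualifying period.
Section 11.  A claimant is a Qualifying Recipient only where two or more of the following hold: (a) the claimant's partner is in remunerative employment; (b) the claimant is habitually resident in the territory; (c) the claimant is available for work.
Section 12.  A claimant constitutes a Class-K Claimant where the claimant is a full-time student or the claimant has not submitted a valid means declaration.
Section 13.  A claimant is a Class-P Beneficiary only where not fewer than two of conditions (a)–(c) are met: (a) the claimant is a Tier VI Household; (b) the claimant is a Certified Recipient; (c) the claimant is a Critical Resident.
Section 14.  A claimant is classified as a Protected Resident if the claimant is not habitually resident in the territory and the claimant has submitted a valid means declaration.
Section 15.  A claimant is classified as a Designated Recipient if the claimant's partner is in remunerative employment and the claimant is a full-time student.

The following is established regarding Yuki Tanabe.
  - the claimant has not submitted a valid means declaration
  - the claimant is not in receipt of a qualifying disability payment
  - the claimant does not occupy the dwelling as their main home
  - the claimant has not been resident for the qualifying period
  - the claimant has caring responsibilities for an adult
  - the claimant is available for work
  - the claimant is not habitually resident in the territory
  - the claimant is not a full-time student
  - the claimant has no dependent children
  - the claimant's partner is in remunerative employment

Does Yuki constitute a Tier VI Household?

section 12 — Class-K Claimant: [the claimant is a full-time student? no] OR [the claimant has not submitted a valid means declaration? yes] → satisfied.
section 4 — Assessable Claimant: [not a Class-K Claimant (section 12)? no] AND [the claimant is not a full-time student? yes] → not satisfied.
section 5 — Tier VI Household: [the claimant's partner is not in remunerative employment? no] OR [Assessable Claimant (section 4)? no] → not satisfied.

No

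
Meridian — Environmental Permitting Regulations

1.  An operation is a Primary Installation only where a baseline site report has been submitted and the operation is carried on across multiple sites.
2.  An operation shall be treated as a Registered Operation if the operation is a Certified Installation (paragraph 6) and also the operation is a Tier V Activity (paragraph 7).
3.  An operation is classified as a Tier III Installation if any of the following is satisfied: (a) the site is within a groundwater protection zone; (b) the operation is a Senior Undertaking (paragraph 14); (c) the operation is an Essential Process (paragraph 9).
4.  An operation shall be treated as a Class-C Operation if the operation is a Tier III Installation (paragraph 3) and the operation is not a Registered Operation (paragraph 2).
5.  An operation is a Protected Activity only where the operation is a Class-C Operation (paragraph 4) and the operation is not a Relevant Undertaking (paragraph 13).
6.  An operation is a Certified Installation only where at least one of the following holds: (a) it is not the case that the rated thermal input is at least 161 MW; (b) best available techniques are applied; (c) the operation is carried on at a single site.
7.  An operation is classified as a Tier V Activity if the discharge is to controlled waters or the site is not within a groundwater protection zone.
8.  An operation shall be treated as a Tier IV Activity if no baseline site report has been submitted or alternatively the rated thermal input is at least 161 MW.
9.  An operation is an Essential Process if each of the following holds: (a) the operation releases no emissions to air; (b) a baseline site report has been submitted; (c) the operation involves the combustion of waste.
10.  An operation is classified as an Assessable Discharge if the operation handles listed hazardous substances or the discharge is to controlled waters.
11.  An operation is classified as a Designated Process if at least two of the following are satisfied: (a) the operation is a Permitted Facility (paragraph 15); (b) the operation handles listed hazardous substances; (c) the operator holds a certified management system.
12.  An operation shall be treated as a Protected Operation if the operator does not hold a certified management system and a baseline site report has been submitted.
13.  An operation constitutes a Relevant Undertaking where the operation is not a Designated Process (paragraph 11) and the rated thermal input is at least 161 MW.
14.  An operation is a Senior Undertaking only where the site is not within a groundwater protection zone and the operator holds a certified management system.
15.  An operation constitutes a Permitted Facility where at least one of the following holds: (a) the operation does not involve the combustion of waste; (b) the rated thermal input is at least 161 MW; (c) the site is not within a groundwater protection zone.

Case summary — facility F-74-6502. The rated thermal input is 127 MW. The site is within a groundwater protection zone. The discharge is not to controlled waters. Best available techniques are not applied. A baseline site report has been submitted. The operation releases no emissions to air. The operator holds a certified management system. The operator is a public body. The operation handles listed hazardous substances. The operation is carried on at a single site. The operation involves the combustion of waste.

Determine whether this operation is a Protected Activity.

paragraph 14 — Senior Undertaking: [the site is not within a groundwater protection zone? no] AND [the operator holds a certified management system? yes] → not satisfied.
paragraph 9 — Essential Process: [the operation releases no emissions to air? yes] AND [a baseline site report has been submitted? yes] AND [the operation involves the combustion of waste? yes] → satisfied.
paragraph 3 — Tier III Installation: [the site is within a groundwater protection zone? yes] OR [Senior Undertaking (paragraph 14)? no] OR [Essential Process (paragraph 9)? yes] → satisfied.
paragraph 6 — Certified Installation: [rated thermal input: 127 MW ≥ 161 MW? no, so negated condition yes] OR [best available techniques are applied? no] OR [the operation is carried on at a single site? yes] → satisfied.
paragraph 7 — Tier V Activity: [the discharge is to controlled waters? no] OR [the site is not within a groundwater protection zone? no] → not satisfied.
paragraph 2 — Registered Operation: [Certified Installation (paragraph 6)? yes] AND [Tier V Activity (paragraph 7)? no] → not satisfied.
paragraph 4 — Class-C Operation: [Tier III Installation (paragraph 3)? yes] AND [not a Registered Operation (paragraph 2)? yes] → satisfied.
paragraph 15 — Permitted Facility: [the operation does not involve the combustion of waste? no] OR [rated thermal input: 127 MW ≥ 161 MW? no] OR [the site is not within a groundwater protection zone? no] → not satisfied.
paragraph 11 — Designated Process: Permitted Facility (paragraph 15)? no; the operation handles listed hazardous substances? yes; the operator holds a certified management system? yes — 2 of 3 hold (need ≥2) → satisfied.
paragraph 13 — Relevant Undertaking: [not a Designated Process (paragraph 11)? no] AND [rated thermal input: 127 MW ≥ 161 MW? no] → not satisfied.
paragraph 5 — Protected Activity: [Class-C Operation (paragraph 4)? yes] AND [not a Relevant Undertaking (paragraph 13)? yes] → satisfied.

Yes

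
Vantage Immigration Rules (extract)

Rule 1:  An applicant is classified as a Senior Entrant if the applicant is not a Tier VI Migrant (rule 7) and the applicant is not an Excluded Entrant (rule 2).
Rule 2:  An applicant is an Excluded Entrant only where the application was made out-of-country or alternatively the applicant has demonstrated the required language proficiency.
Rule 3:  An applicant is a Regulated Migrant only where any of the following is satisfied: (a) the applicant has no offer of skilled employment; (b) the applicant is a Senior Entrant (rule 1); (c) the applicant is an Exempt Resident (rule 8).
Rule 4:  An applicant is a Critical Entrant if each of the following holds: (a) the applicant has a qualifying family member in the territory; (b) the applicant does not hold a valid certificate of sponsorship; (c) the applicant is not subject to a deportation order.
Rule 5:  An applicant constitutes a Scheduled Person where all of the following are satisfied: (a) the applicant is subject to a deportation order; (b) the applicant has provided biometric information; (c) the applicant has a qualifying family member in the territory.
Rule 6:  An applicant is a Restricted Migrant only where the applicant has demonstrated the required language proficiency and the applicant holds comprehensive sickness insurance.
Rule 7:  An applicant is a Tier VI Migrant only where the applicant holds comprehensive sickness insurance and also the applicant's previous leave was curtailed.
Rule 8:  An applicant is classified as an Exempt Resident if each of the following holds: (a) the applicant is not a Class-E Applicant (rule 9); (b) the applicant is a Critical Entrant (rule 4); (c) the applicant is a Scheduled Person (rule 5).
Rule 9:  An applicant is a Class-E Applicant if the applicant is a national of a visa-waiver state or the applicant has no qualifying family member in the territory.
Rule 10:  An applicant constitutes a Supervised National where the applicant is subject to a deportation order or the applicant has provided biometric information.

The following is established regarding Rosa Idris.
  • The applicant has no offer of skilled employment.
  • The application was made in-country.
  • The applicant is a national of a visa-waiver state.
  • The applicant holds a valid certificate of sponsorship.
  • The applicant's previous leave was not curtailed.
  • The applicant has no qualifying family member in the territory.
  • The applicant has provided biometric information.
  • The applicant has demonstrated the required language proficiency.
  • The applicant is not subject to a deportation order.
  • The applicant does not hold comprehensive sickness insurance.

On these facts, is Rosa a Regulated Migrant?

Under rule 7: the applicant holds comprehensive sickness insurance? no; and the applicant's previous leave was curtailed? no. So the applicant is not a Tier VI Migrant.
Under rule 2: the application was made out-of-country? no; or the applicant has demonstrated the required language proficiency? yes. So the applicant is an Excluded Entrant.
Under rule 1: not a Tier VI Migrant (rule 7)? yes; and not an Excluded Entrant (rule 2)? no. So the applicant is not a Senior Entrant.
Under rule 9: the applicant is a national of a visa-waiver state? yes; or the applicant has no qualifying family member in the territory? yes. So the applicant is a Class-E Applicant.
Under rule 4: the applicant has a qualifying family member in the territory? no; and the applicant does not hold a valid certificate of sponsorship? no; and the applicant is not subject to a deportation order? yes. So the applicant is not a Critical Entrant.
Under rule 5: the applicant is subject to a deportation order? no; and the applicant has provided biometric information? yes; and the applicant has a qualifying family member in the territory? no. So the applicant is not a Scheduled Person.
Under rule 8: not a Class-E Applicant (rule 9)? no; and Critical Entrant (rule 4)? no; and Scheduled Person (rule 5)? no. So the applicant is not an Exempt Resident.
Under rule 3: the applicant has no offer of skilled employment? yes; or Senior Entrant (rule 1)? no; or Exempt Resident (rule 8)? no. So the applicant is a Regulated Migrant.

Yes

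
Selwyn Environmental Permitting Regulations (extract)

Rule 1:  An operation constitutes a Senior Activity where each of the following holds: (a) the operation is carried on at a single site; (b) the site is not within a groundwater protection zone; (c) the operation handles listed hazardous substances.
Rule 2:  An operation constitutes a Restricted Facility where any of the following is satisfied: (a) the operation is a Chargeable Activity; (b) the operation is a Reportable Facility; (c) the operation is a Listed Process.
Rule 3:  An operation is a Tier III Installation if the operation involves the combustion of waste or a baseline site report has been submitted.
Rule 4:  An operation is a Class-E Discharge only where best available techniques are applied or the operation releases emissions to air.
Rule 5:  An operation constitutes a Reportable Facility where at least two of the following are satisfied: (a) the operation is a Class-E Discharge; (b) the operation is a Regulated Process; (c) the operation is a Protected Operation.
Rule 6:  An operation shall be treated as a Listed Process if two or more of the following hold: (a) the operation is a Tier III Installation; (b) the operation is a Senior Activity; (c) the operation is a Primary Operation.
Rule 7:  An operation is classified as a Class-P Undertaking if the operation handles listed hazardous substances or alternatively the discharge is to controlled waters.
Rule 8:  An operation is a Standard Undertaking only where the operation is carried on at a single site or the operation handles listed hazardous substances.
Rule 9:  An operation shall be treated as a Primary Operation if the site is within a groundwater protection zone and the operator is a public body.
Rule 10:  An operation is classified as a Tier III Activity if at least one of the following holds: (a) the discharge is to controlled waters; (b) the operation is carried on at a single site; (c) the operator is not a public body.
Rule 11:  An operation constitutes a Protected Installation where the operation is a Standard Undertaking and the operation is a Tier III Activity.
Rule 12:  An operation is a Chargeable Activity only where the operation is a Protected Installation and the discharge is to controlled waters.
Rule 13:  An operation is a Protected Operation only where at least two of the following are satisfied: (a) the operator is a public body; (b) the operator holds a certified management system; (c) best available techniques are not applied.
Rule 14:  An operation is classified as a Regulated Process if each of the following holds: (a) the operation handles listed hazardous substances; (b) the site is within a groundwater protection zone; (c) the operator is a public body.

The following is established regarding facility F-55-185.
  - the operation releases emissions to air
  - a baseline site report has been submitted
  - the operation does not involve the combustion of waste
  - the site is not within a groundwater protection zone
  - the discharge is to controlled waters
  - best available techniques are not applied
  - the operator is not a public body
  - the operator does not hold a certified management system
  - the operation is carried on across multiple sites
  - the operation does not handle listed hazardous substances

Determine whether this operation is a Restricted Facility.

Under rule 8: the operation is carried on at a single site? no; or the operation handles listed hazardous substances? no. So the operation is not a Standard Undertaking.
Under rule 10: the discharge is to controlled waters? yes; or the operation is carried on at a single site? no; or the operator is not a public body? yes. So the operation is a Tier III Activity.
Under rule 11: Standard Undertaking (rule 8)? no; and Tier III Activity (rule 10)? yes. So the operation is not a Protected Installation.
Under rule 12: Protected Installation (rule 11)? no; and the discharge is to controlled waters? yes. So the operation is not a Chargeable Activity.
Under rule 4: best available techniques are applied? no; or the operation releases emissions to air? yes. So the operation is a Class-E Discharge.
Under rule 14: the operation handles listed hazardous substances? no; and the site is within a groundwater protection zone? no; and the operator is a public body? no. So the operation is not a Regulated Process.
Under rule 13: the operator is a public body? no; the operator holds a certified management system? no; best available techniques are not applied? yes — 1 of 3 hold (need ≥2) → not satisfied.
Under rule 5: Class-E Discharge (rule 4)? yes; Regulated Process (rule 14)? no; Protected Operation (rule 13)? no — 1 of 3 hold (need ≥2) → not satisfied.
Under rule 3: the operation involves the combustion of waste? no; or a baseline site report has been submitted? yes. So the operation is a Tier III Installation.
Under rule 1: the operation is carried on at a single site? no; and the site is not within a groundwater protection zone? yes; and the operation handles listed hazardous substances? no. So the operation is not a Senior Activity.
Under rule 9: the site is within a groundwater protection zone? no; and the operator is a public body? no. So the operation is not a Primary Operation.
Under rule 6: Tier III Installation (rule 3)? yes; Senior Activity (rule 1)? no; Primary Operation (rule 9)? no — 1 of 3 hold (need ≥2) → not satisfied.
Under rule 2: Chargeable Activity (rule 12)? no; or Reportable Facility (rule 5)? no; or Listed Process (rule 6)? no. So the operation is not a Restricted Facility.

No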